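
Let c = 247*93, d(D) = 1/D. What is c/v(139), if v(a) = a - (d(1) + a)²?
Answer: -589/499 ≈ -1.1804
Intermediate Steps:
d(D) = 1/D
v(a) = a - (1 + a)² (v(a) = a - (1/1 + a)² = a - (1 + a)²)
c = 22971
c/v(139) = 22971/(139 - (1 + 139)²) = 22971/(139 - 1*140²) = 22971/(139 - 1*19600) = 22971/(139 - 19600) = 22971/(-19461) = 22971*(-1/19461) = -589/499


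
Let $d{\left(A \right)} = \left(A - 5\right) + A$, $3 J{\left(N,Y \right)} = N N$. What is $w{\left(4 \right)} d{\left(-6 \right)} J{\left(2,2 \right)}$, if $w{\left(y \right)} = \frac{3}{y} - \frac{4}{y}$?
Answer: $\frac{17}{3} \approx 5.6667$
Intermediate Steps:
$J{\left(N,Y \right)} = \frac{N^{2}}{3}$ ($J{\left(N,Y \right)} = \frac{N N}{3} = \frac{N^{2}}{3}$)
$w{\left(y \right)} = - \frac{1}{y}$
$d{\left(A \right)} = -5 + 2 A$ ($d{\left(A \right)} = \left(-5 + A\right) + A = -5 + 2 A$)
$w{\left(4 \right)} d{\left(-6 \right)} J{\left(2,2 \right)} = - \frac{1}{4} \left(-5 + 2 \left(-6\right)\right) \frac{2^{2}}{3} = \left(-1\right) \frac{1}{4} \left(-5 - 12\right) \frac{1}{3} \cdot 4 = \left(- \frac{1}{4}\right) \left(-17\right) \frac{4}{3} = \frac{17}{4} \cdot \frac{4}{3} = \frac{17}{3}$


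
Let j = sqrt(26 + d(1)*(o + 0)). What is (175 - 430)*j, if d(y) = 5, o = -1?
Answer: -255*sqrt(21) ≈ -1168.6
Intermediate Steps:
j = sqrt(21) (j = sqrt(26 + 5*(-1 + 0)) = sqrt(26 + 5*(-1)) = sqrt(26 - 5) = sqrt(21) ≈ 4.5826)
(175 - 430)*j = (175 - 430)*sqrt(21) = -255*sqrt(21)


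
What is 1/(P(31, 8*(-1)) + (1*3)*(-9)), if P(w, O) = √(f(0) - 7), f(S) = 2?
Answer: -27/734 - I*√5/734 ≈ -0.036785 - 0.0030464*I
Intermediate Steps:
P(w, O) = I*√5 (P(w, O) = √(2 - 7) = √(-5) = I*√5)
1/(P(31, 8*(-1)) + (1*3)*(-9)) = 1/(I*√5 + (1*3)*(-9)) = 1/(I*√5 + 3*(-9)) = 1/(I*√5 - 27) = 1/(-27 + I*√5)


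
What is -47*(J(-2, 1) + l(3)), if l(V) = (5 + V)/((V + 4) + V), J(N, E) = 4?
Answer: -1128/5 ≈ -225.60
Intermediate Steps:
l(V) = (5 + V)/(4 + 2*V) (l(V) = (5 + V)/((4 + V) + V) = (5 + V)/(4 + 2*V))
-47*(J(-2, 1) + l(3)) = -47*(4 + (5 + 3)/(2*(2 + 3))) = -47*(4 + (1/2)*8/5) = -47*(4 + (1/2)*(1/5)*8) = -47*(4 + 4/5) = -47*24/5 = -1128/5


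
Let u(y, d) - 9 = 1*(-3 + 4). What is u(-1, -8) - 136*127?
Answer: -17262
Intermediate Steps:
u(y, d) = 10 (u(y, d) = 9 + 1*(-3 + 4) = 9 + 1*1 = 9 + 1 = 10)
u(-1, -8) - 136*127 = 10 - 136*127 = 10 - 17272 = -17262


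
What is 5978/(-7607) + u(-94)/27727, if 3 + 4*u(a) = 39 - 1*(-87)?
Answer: -662072363/843677156 ≈ -0.78475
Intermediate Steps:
u(a) = 123/4 (u(a) = -3/4 + (39 - 1*(-87))/4 = -3/4 + (39 + 87)/4 = -3/4 + (1/4)*126 = -3/4 + 63/2 = 123/4)
5978/(-7607) + u(-94)/27727 = 5978/(-7607) + (123/4)/27727 = 5978*(-1/7607) + (123/4)*(1/27727) = -5978/7607 + 123/110908 = -662072363/843677156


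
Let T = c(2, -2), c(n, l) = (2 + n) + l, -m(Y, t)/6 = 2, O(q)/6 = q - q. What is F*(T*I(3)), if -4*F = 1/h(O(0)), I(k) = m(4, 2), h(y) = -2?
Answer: -3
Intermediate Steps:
O(q) = 0 (O(q) = 6*(q - q) = 6*0 = 0)
m(Y, t) = -12 (m(Y, t) = -6*2 = -12)
c(n, l) = 2 + l + n
I(k) = -12
T = 2 (T = 2 - 2 + 2 = 2)
F = 1/8 (F = -1/4/(-2) = -1/4*(-1/2) = 1/8 ≈ 0.12500)
F*(T*I(3)) = (2*(-12))/8 = (1/8)*(-24) = -3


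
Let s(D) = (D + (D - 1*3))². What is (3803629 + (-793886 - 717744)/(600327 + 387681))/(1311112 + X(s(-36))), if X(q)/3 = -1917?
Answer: 1879007184701/644853555444 ≈ 2.9138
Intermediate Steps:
s(D) = (-3 + 2*D)² (s(D) = (D + (D - 3))² = (D + (-3 + D))² = (-3 + 2*D)²)
X(q) = -5751 (X(q) = 3*(-1917) = -5751)
(3803629 + (-793886 - 717744)/(600327 + 387681))/(1311112 + X(s(-36))) = (3803629 + (-793886 - 717744)/(600327 + 387681))/(1311112 - 5751) = (3803629 - 1511630/988008)/1305361 = (3803629 - 1511630*1/988008)*(1/1305361) = (3803629 - 755815/494004)*(1/1305361) = (1879007184701/494004)*(1/1305361) = 1879007184701/644853555444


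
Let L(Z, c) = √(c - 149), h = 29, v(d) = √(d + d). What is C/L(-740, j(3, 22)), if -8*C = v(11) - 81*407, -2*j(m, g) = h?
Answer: I*√654*(-32967 + √22)/2616 ≈ -322.23*I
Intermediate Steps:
v(d) = √2*√d (v(d) = √(2*d) = √2*√d)
j(m, g) = -29/2 (j(m, g) = -½*29 = -29/2)
L(Z, c) = √(-149 + c)
C = 32967/8 - √22/8 (C = -(√2*√11 - 81*407)/8 = -(√22 - 32967)/8 = -(-32967 + √22)/8 = 32967/8 - √22/8 ≈ 4120.3)
C/L(-740, j(3, 22)) = (32967/8 - √22/8)/(√(-149 - 29/2)) = (32967/8 - √22/8)/(√(-327/2)) = (32967/8 - √22/8)/((I*√654/2)) = (32967/8 - √22/8)*(-I*√654/327) = -I*√654*(32967/8 - √22/8)/327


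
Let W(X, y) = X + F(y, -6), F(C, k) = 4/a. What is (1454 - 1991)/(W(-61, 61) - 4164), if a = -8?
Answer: 358/2817 ≈ 0.12709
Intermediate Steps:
F(C, k) = -1/2 (F(C, k) = 4/(-8) = 4*(-1/8) = -1/2)
W(X, y) = -1/2 + X (W(X, y) = X - 1/2 = -1/2 + X)
(1454 - 1991)/(W(-61, 61) - 4164) = (1454 - 1991)/((-1/2 - 61) - 4164) = -537/(-123/2 - 4164) = -537/(-8451/2) = -537*(-2/8451) = 358/2817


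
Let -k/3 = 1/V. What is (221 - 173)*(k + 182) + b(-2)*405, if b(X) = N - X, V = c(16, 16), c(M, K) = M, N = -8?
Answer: 6297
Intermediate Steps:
V = 16
b(X) = -8 - X
k = -3/16 ≈ -0.18750
(221 - 173)*(k + 182) + b(-2)*405 = (221 - 173)*(-3/16 + 182) + (-8 - 1*(-2))*405 = 48*(2909/16) + (-8 + 2)*405 = 8727 - 6*405 = 8727 - 2430 = 6297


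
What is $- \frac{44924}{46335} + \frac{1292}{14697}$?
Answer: $- \frac{200127736}{226995165} \approx -0.88164$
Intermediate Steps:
$- \frac{44924}{46335} + \frac{1292}{14697} = - \frac{200127736}{226995165}$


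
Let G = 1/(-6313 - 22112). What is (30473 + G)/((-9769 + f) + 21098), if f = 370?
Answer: 866195024/332544075 ≈ 2.6048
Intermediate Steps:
G = -1/28425 (G = 1/(-28425) = -1/28425 ≈ -3.5180e-5)
(30473 + G)/((-9769 + f) + 21098) = (30473 - 1/28425)/((-9769 + 370) + 21098) = 866195024/(28425*(-9399 + 21098)) = (866195024/28425)/11699 = (866195024/28425)*(1/11699) = 866195024/332544075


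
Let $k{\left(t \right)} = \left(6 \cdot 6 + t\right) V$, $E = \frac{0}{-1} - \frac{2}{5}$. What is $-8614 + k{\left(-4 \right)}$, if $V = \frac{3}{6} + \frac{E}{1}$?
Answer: $- \frac{43054}{5} \approx -8610.8$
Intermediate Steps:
$E = - \frac{2}{5}$ ($E = 0 \left(-1\right) - \frac{2}{5} = 0 - \frac{2}{5} = - \frac{2}{5} \approx -0.4$)
$V = \frac{1}{10}$ ($V = \frac{3}{6} - \frac{2}{5 \cdot 1} = 3 \cdot \frac{1}{6} - \frac{2}{5} = \frac{1}{2} - \frac{2}{5} = \frac{1}{10} \approx 0.1$)
$k{\left(t \right)} = \frac{18}{5} + \frac{t}{10}$ ($k{\left(t \right)} = \left(6 \cdot 6 + t\right) \frac{1}{10} = \left(36 + t\right) \frac{1}{10} = \frac{18}{5} + \frac{t}{10}$)
$-8614 + k{\left(-4 \right)} = -8614 + \left(\frac{18}{5} + \frac{1}{10} \left(-4\right)\right) = -8614 + \left(\frac{18}{5} - \frac{2}{5}\right) = -8614 + \frac{16}{5} = - \frac{43054}{5}$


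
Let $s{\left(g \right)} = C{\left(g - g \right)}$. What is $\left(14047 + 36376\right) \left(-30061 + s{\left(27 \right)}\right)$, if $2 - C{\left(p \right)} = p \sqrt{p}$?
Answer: $-1515664957$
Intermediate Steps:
$C{\left(p \right)} = 2 - p^{\frac{3}{2}}$ ($C{\left(p \right)} = 2 - p \sqrt{p} = 2 - p^{\frac{3}{2}}$)
$s{\left(g \right)} = 2$ ($s{\left(g \right)} = 2 - \left(g - g\right)^{\frac{3}{2}} = 2 - 0^{\frac{3}{2}} = 2 - 0 = 2 + 0 = 2$)
$\left(14047 + 36376\right) \left(-30061 + s{\left(27 \right)}\right) = \left(14047 + 36376\right) \left(-30061 + 2\right) = 50423 \left(-30059\right) = -1515664957$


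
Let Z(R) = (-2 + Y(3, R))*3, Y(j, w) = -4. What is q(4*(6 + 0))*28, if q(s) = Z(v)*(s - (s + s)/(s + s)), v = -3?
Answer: -11592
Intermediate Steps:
Z(R) = -18 (Z(R) = (-2 - 4)*3 = -6*3 = -18)
q(s) = 18 - 18*s (q(s) = -18*(s - (s + s)/(s + s)) = -18*(s - 2*s/(2*s)) = -18*(s - 2*s*1/(2*s)) = -18*(s - 1*1) = -18*(s - 1) = -18*(-1 + s) = 18 - 18*s)
q(4*(6 + 0))*28 = (18 - 72*(6 + 0))*28 = (18 - 72*6)*28 = (18 - 18*24)*28 = (18 - 432)*28 = -414*28 = -11592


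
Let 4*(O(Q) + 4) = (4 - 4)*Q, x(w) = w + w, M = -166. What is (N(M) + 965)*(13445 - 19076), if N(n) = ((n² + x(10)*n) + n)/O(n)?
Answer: 56901255/2 ≈ 2.8451e+7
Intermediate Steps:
x(w) = 2*w
O(Q) = -4 (O(Q) = -4 + ((4 - 4)*Q)/4 = -4 + (0*Q)/4 = -4 + (¼)*0 = -4 + 0 = -4)
N(n) = -21*n/4 - n²/4 (N(n) = ((n² + (2*10)*n) + n)/(-4) = ((n² + 20*n) + n)*(-¼) = (n² + 21*n)*(-¼) = -21*n/4 - n²/4)
(N(M) + 965)*(13445 - 19076) = (-¼*(-166)*(21 - 166) + 965)*(13445 - 19076) = (-¼*(-166)*(-145) + 965)*(-5631) = (-12035/2 + 965)*(-5631) = -10105/2*(-5631) = 56901255/2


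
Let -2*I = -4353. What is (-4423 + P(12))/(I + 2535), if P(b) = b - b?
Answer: -8846/9423 ≈ -0.93877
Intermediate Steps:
P(b) = 0
I = 4353/2 (I = -½*(-4353) = 4353/2 ≈ 2176.5)
(-4423 + P(12))/(I + 2535) = (-4423 + 0)/(4353/2 + 2535) = -4423/9423/2 = -4423*2/9423 = -8846/9423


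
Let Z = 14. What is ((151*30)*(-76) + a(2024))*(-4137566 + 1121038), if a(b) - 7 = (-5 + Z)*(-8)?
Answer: 1038726334160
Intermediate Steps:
a(b) = -65 (a(b) = 7 + (-5 + 14)*(-8) = 7 + 9*(-8) = 7 - 72 = -65)
((151*30)*(-76) + a(2024))*(-4137566 + 1121038) = ((151*30)*(-76) - 65)*(-4137566 + 1121038) = (4530*(-76) - 65)*(-3016528) = (-344280 - 65)*(-3016528) = -344345*(-3016528) = 1038726334160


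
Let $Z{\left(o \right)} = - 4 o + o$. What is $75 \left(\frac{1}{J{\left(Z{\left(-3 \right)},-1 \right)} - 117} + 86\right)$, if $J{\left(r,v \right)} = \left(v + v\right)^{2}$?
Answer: $\frac{728775}{113} \approx 6449.3$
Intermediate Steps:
$Z{\left(o \right)} = - 3 o$
$J{\left(r,v \right)} = 4 v^{2}$ ($J{\left(r,v \right)} = \left(2 v\right)^{2} = 4 v^{2}$)
$75 \left(\frac{1}{J{\left(Z{\left(-3 \right)},-1 \right)} - 117} + 86\right) = 75 \left(\frac{1}{4 \left(-1\right)^{2} - 117} + 86\right) = 75 \left(\frac{1}{4 \cdot 1 - 117} + 86\right) = 75 \left(\frac{1}{4 - 117} + 86\right) = 75 \left(\frac{1}{-113} + 86\right) = 75 \left(- \frac{1}{113} + 86\right) = 75 \cdot \frac{9717}{113} = \frac{728775}{113}$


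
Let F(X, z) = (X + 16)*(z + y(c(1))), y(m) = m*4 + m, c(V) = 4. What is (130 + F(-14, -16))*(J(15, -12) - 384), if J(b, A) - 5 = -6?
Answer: -53130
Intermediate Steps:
J(b, A) = -1 (J(b, A) = 5 - 6 = -1)
y(m) = 5*m (y(m) = 4*m + m = 5*m)
F(X, z) = (16 + X)*(20 + z) (F(X, z) = (X + 16)*(z + 5*4) = (16 + X)*(z + 20) = (16 + X)*(20 + z))
(130 + F(-14, -16))*(J(15, -12) - 384) = (130 + (320 + 16*(-16) + 20*(-14) - 14*(-16)))*(-1 - 384) = (130 + (320 - 256 - 280 + 224))*(-385) = (130 + 8)*(-385) = 138*(-385) = -53130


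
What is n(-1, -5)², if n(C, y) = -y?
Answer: 25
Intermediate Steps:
n(-1, -5)² = (-1*(-5))² = 5² = 25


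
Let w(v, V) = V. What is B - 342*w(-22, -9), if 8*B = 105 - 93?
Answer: 6159/2 ≈ 3079.5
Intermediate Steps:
B = 3/2 (B = (105 - 93)/8 = (⅛)*12 = 3/2 ≈ 1.5000)
B - 342*w(-22, -9) = 3/2 - 342*(-9) = 3/2 + 3078 = 6159/2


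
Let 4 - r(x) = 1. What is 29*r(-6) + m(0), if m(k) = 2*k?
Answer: 87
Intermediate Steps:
r(x) = 3 (r(x) = 4 - 1*1 = 4 - 1 = 3)
29*r(-6) + m(0) = 29*3 + 2*0 = 87 + 0 = 87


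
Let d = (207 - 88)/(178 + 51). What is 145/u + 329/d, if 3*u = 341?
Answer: 3677578/5797 ≈ 634.39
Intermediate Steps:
u = 341/3 (u = (⅓)*341 = 341/3 ≈ 113.67)
d = 119/229 ≈ 0.51965
145/u + 329/d = 145/(341/3) + 329/(119/229) = 145*(3/341) + 329*(229/119) = 435/341 + 10763/17 = 3677578/5797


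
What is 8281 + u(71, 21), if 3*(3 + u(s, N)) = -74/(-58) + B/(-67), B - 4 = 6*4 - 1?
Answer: 48254158/5829 ≈ 8278.3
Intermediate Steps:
B = 27 (B = 4 + (6*4 - 1) = 4 + (24 - 1) = 4 + 23 = 27)
u(s, N) = -15791/5829 (u(s, N) = -3 + (-74/(-58) + 27/(-67))/3 = -3 + (-74*(-1/58) + 27*(-1/67))/3 = -3 + (37/29 - 27/67)/3 = -3 + (1/3)*(1696/1943) = -3 + 1696/5829 = -15791/5829)
8281 + u(71, 21) = 8281 - 15791/5829 = 48254158/5829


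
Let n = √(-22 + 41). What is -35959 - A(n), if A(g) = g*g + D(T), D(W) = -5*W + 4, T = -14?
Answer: -36052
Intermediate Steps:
n = √19 ≈ 4.3589
D(W) = 4 - 5*W
A(g) = 74 + g² (A(g) = g*g + (4 - 5*(-14)) = g² + (4 + 70) = g² + 74 = 74 + g²)
-35959 - A(n) = -35959 - (74 + (√19)²) = -35959 - (74 + 19) = -35959 - 1*93 = -35959 - 93 = -36052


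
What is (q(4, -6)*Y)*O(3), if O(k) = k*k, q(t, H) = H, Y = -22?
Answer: 1188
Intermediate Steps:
O(k) = k²
(q(4, -6)*Y)*O(3) = -6*(-22)*3² = 132*9 = 1188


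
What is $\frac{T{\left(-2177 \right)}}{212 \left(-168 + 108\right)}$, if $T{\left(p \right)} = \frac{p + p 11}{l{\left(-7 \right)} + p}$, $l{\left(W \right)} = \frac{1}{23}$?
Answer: $- \frac{50071}{53074200} \approx -0.00094341$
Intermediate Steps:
$l{\left(W \right)} = \frac{1}{23}$
$T{\left(p \right)} = \frac{12 p}{\frac{1}{23} + p}$ ($T{\left(p \right)} = \frac{p + p 11}{\frac{1}{23} + p} = \frac{p + 11 p}{\frac{1}{23} + p} = \frac{12 p}{\frac{1}{23} + p}$)
$\frac{T{\left(-2177 \right)}}{212 \left(-168 + 108\right)} = \frac{276 \left(-2177\right) \frac{1}{1 + 23 \left(-2177\right)}}{212 \left(-168 + 108\right)} = \frac{276 \left(-2177\right) \frac{1}{1 - 50071}}{212 \left(-60\right)} = \frac{276 \left(-2177\right) \frac{1}{-50070}}{-12720} = 276 \left(-2177\right) \left(- \frac{1}{50070}\right) \left(- \frac{1}{12720}\right) = \frac{100142}{8345} \left(- \frac{1}{12720}\right) = - \frac{50071}{53074200}$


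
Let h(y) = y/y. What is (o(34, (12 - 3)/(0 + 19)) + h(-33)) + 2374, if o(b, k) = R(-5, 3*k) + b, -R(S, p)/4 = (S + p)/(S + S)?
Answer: 228719/95 ≈ 2407.6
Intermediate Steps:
R(S, p) = -2*(S + p)/S (R(S, p) = -4*(S + p)/(S + S) = -4*(S + p)/(2*S) = -4*(S + p)*1/(2*S) = -2*(S + p)/S)
h(y) = 1
o(b, k) = -2 + b + 6*k/5 (o(b, k) = (-2 - 2*3*k/(-5)) + b = (-2 - 2*3*k*(-⅕)) + b = (-2 + 6*k/5) + b = -2 + b + 6*k/5)
(o(34, (12 - 3)/(0 + 19)) + h(-33)) + 2374 = ((-2 + 34 + 6*((12 - 3)/(0 + 19))/5) + 1) + 2374 = ((-2 + 34 + 6*(9/19)/5) + 1) + 2374 = ((-2 + 34 + 6*(9*(1/19))/5) + 1) + 2374 = ((-2 + 34 + (6/5)*(9/19)) + 1) + 2374 = ((-2 + 34 + 54/95) + 1) + 2374 = (3094/95 + 1) + 2374 = 3189/95 + 2374 = 228719/95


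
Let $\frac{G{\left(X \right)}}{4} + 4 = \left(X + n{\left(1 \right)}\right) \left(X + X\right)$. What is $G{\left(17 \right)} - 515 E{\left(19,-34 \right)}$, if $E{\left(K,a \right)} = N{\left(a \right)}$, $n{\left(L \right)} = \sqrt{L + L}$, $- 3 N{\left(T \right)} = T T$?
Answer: $\frac{602228}{3} + 136 \sqrt{2} \approx 2.0094 \cdot 10^{5}$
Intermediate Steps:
$N{\left(T \right)} = - \frac{T^{2}}{3}$ ($N{\left(T \right)} = - \frac{T T}{3} = - \frac{T^{2}}{3}$)
$n{\left(L \right)} = \sqrt{2} \sqrt{L}$ ($n{\left(L \right)} = \sqrt{2 L} = \sqrt{2} \sqrt{L}$)
$E{\left(K,a \right)} = - \frac{a^{2}}{3}$
$G{\left(X \right)} = -16 + 8 X \left(X + \sqrt{2}\right)$ ($G{\left(X \right)} = -16 + 4 \left(X + \sqrt{2} \sqrt{1}\right) \left(X + X\right) = -16 + 4 \left(X + \sqrt{2} \cdot 1\right) 2 X = -16 + 4 \left(X + \sqrt{2}\right) 2 X = -16 + 4 \cdot 2 X \left(X + \sqrt{2}\right) = -16 + 8 X \left(X + \sqrt{2}\right)$)
$G{\left(17 \right)} - 515 E{\left(19,-34 \right)} = \left(-16 + 8 \cdot 17^{2} + 8 \cdot 17 \sqrt{2}\right) - 515 \left(- \frac{\left(-34\right)^{2}}{3}\right) = \left(-16 + 8 \cdot 289 + 136 \sqrt{2}\right) - 515 \left(\left(- \frac{1}{3}\right) 1156\right) = \left(-16 + 2312 + 136 \sqrt{2}\right) - - \frac{595340}{3} = \left(2296 + 136 \sqrt{2}\right) + \frac{595340}{3} = \frac{602228}{3} + 136 \sqrt{2}$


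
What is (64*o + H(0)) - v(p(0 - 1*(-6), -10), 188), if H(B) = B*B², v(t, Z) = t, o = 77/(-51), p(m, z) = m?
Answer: -5234/51 ≈ -102.63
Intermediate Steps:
o = -77/51 (o = 77*(-1/51) = -77/51 ≈ -1.5098)
H(B) = B³
(64*o + H(0)) - v(p(0 - 1*(-6), -10), 188) = (64*(-77/51) + 0³) - (0 - 1*(-6)) = (-4928/51 + 0) - (0 + 6) = -4928/51 - 1*6 = -4928/51 - 6 = -5234/51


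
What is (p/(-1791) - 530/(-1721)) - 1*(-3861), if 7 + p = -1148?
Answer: 3967913252/1027437 ≈ 3862.0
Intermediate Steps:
p = -1155 (p = -7 - 1148 = -1155)
(p/(-1791) - 530/(-1721)) - 1*(-3861) = (-1155/(-1791) - 530/(-1721)) - 1*(-3861) = (-1155*(-1/1791) - 530*(-1/1721)) + 3861 = (385/597 + 530/1721) + 3861 = 978995/1027437 + 3861 = 3967913252/1027437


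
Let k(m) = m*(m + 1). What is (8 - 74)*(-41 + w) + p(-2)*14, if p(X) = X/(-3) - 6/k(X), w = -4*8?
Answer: 14356/3 ≈ 4785.3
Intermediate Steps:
k(m) = m*(1 + m)
w = -32
p(X) = -X/3 - 6/(X*(1 + X)) (p(X) = X/(-3) - 6*1/(X*(1 + X)) = X*(-⅓) - 6/(X*(1 + X)) = -X/3 - 6/(X*(1 + X)))
(8 - 74)*(-41 + w) + p(-2)*14 = (8 - 74)*(-41 - 32) + ((⅓)*(-18 + (-2)²*(-1 - 1*(-2)))/(-2*(1 - 2)))*14 = -66*(-73) + ((⅓)*(-½)*(-18 + 4*(-1 + 2))/(-1))*14 = 4818 + ((⅓)*(-½)*(-1)*(-18 + 4*1))*14 = 4818 + ((⅓)*(-½)*(-1)*(-18 + 4))*14 = 4818 + ((⅓)*(-½)*(-1)*(-14))*14 = 4818 - 7/3*14 = 4818 - 98/3 = 14356/3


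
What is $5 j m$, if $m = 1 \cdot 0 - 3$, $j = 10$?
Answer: $-150$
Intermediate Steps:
$m = -3$ ($m = 0 - 3 = -3$)
$5 j m = 5 \cdot 10 \left(-3\right) = 50 \left(-3\right) = -150$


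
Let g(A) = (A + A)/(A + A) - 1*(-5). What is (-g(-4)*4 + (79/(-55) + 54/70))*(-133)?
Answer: 180424/55 ≈ 3280.4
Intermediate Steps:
g(A) = 6 (g(A) = (2*A)/((2*A)) + 5 = (2*A)*(1/(2*A)) + 5 = 1 + 5 = 6)
(-g(-4)*4 + (79/(-55) + 54/70))*(-133) = (-1*6*4 + (79/(-55) + 54/70))*(-133) = (-6*4 + (79*(-1/55) + 54*(1/70)))*(-133) = (-24 + (-79/55 + 27/35))*(-133) = (-24 - 256/385)*(-133) = -9496/385*(-133) = 180424/55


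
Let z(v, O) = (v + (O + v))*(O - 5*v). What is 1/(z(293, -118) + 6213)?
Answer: -1/734631 ≈ -1.3612e-6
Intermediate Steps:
z(v, O) = (O - 5*v)*(O + 2*v) (z(v, O) = (O + 2*v)*(O - 5*v) = (O - 5*v)*(O + 2*v))
1/(z(293, -118) + 6213) = 1/(((-118)**2 - 10*293**2 - 3*(-118)*293) + 6213) = 1/((13924 - 10*85849 + 103722) + 6213) = 1/((13924 - 858490 + 103722) + 6213) = 1/(-740844 + 6213) = 1/(-734631) = -1/734631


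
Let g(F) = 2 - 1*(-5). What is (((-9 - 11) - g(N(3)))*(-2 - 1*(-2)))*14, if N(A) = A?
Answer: 0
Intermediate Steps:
g(F) = 7 (g(F) = 2 + 5 = 7)
(((-9 - 11) - g(N(3)))*(-2 - 1*(-2)))*14 = (((-9 - 11) - 1*7)*(-2 - 1*(-2)))*14 = ((-20 - 7)*(-2 + 2))*14 = -27*0*14 = 0*14 = 0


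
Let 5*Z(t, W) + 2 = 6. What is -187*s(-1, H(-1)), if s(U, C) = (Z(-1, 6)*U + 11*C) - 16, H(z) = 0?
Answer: 15708/5 ≈ 3141.6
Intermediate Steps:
Z(t, W) = ⅘ (Z(t, W) = -⅖ + (⅕)*6 = -⅖ + 6/5 = ⅘)
s(U, C) = -16 + 11*C + 4*U/5 (s(U, C) = (4*U/5 + 11*C) - 16 = (11*C + 4*U/5) - 16 = -16 + 11*C + 4*U/5)
-187*s(-1, H(-1)) = -187*(-16 + 11*0 + (⅘)*(-1)) = -187*(-16 + 0 - ⅘) = -187*(-84/5) = 15708/5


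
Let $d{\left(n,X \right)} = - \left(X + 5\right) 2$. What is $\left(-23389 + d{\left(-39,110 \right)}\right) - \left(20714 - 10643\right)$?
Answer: $-33690$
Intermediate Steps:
$d{\left(n,X \right)} = -10 - 2 X$ ($d{\left(n,X \right)} = - \left(5 + X\right) 2 = - (10 + 2 X) = -10 - 2 X$)
$\left(-23389 + d{\left(-39,110 \right)}\right) - \left(20714 - 10643\right) = \left(-23389 - 230\right) - \left(20714 - 10643\right) = \left(-23389 - 230\right) - 10071 = -23619 - 10071 = -33690$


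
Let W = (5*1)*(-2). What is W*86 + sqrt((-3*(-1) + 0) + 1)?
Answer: -858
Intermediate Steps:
W = -10 (W = 5*(-2) = -10)
W*86 + sqrt((-3*(-1) + 0) + 1) = -10*86 + sqrt((-3*(-1) + 0) + 1) = -860 + sqrt((3 + 0) + 1) = -860 + sqrt(3 + 1) = -860 + sqrt(4) = -860 + 2 = -858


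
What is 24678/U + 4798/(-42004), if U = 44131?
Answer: 412417087/926839262 ≈ 0.44497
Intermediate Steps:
24678/U + 4798/(-42004) = 24678/44131 + 4798/(-42004) = 24678*(1/44131) + 4798*(-1/42004) = 24678/44131 - 2399/21002 = 412417087/926839262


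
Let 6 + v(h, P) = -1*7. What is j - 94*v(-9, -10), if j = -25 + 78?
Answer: 1275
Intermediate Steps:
v(h, P) = -13 (v(h, P) = -6 - 1*7 = -6 - 7 = -13)
j = 53
j - 94*v(-9, -10) = 53 - 94*(-13) = 53 + 1222 = 1275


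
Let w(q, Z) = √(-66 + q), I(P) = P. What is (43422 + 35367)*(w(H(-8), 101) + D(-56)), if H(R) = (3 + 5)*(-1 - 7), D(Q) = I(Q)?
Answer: -4412184 + 78789*I*√130 ≈ -4.4122e+6 + 8.9833e+5*I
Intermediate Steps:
D(Q) = Q
H(R) = -64 (H(R) = 8*(-8) = -64)
(43422 + 35367)*(w(H(-8), 101) + D(-56)) = (43422 + 35367)*(√(-66 - 64) - 56) = 78789*(√(-130) - 56) = 78789*(I*√130 - 56) = 78789*(-56 + I*√130) = -4412184 + 78789*I*√130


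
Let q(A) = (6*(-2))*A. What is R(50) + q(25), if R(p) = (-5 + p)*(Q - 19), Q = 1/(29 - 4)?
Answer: -5766/5 ≈ -1153.2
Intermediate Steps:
Q = 1/25 ≈ 0.040000
q(A) = -12*A
R(p) = 474/5 - 474*p/25 (R(p) = (-5 + p)*(1/25 - 19) = (-5 + p)*(-474/25) = 474/5 - 474*p/25)
R(50) + q(25) = (474/5 - 474/25*50) - 12*25 = (474/5 - 948) - 300 = -4266/5 - 300 = -5766/5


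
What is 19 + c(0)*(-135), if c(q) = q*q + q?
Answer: 19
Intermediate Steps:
c(q) = q + q² (c(q) = q² + q = q + q²)
19 + c(0)*(-135) = 19 + (0*(1 + 0))*(-135) = 19 + (0*1)*(-135) = 19 + 0*(-135) = 19 + 0 = 19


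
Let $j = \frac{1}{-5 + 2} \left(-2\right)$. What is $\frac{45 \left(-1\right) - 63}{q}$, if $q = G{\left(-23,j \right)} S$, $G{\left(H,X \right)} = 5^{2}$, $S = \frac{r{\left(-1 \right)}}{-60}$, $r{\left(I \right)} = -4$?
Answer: $- \frac{324}{5} \approx -64.8$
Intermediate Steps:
$j = \frac{2}{3}$ ($j = \frac{1}{-3} \left(-2\right) = \left(- \frac{1}{3}\right) \left(-2\right) = \frac{2}{3} \approx 0.66667$)
$S = \frac{1}{15}$ ($S = - \frac{4}{-60} = \left(-4\right) \left(- \frac{1}{60}\right) = \frac{1}{15} \approx 0.066667$)
$G{\left(H,X \right)} = 25$
$q = \frac{5}{3}$ ($q = 25 \cdot \frac{1}{15} = \frac{5}{3} \approx 1.6667$)
$\frac{45 \left(-1\right) - 63}{q} = \frac{45 \left(-1\right) - 63}{\frac{5}{3}} = \left(-45 - 63\right) \frac{3}{5} = \left(-108\right) \frac{3}{5} = - \frac{324}{5}$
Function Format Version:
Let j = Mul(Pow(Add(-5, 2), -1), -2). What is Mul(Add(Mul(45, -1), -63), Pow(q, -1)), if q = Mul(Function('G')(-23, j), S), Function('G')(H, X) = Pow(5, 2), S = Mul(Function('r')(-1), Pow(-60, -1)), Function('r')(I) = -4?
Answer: Rational(-324, 5) ≈ -64.800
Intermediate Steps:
j = Rational(2, 3) (j = Mul(Pow(-3, -1), -2) = Mul(Rational(-1, 3), -2) = Rational(2, 3) ≈ 0.66667)
S = Rational(1, 15) (S = Mul(-4, Pow(-60, -1)) = Mul(-4, Rational(-1, 60)) = Rational(1, 15) ≈ 0.066667)
Function('G')(H, X) = 25
q = Rational(5, 3) (q = Mul(25, Rational(1, 15)) = Rational(5, 3) ≈ 1.6667)
Mul(Add(Mul(45, -1), -63), Pow(q, -1)) = Mul(Add(Mul(45, -1), -63), Pow(Rational(5, 3), -1)) = Mul(Add(-45, -63), Rational(3, 5)) = Mul(-108, Rational(3, 5)) = Rational(-324, 5)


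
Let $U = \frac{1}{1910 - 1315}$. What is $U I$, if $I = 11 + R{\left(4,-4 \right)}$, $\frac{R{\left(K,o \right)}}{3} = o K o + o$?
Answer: $\frac{191}{595} \approx 0.32101$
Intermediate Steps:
$R{\left(K,o \right)} = 3 o + 3 K o^{2}$ ($R{\left(K,o \right)} = 3 \left(o K o + o\right) = 3 \left(K o o + o\right) = 3 \left(K o^{2} + o\right) = 3 \left(o + K o^{2}\right) = 3 o + 3 K o^{2}$)
$I = 191$ ($I = 11 + 3 \left(-4\right) \left(1 + 4 \left(-4\right)\right) = 11 + 3 \left(-4\right) \left(1 - 16\right) = 11 + 3 \left(-4\right) \left(-15\right) = 11 + 180 = 191$)
$U = \frac{1}{595} \approx 0.0016807$
$U I = \frac{1}{595} \cdot 191 = \frac{191}{595}$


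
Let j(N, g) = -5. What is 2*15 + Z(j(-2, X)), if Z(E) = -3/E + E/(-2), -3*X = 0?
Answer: 331/10 ≈ 33.100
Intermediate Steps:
X = 0 (X = -1/3*0 = 0)
Z(E) = -3/E - E/2 (Z(E) = -3/E + E*(-1/2) = -3/E - E/2)
2*15 + Z(j(-2, X)) = 2*15 + (-3/(-5) - 1/2*(-5)) = 30 + (-3*(-1/5) + 5/2) = 30 + (3/5 + 5/2) = 30 + 31/10 = 331/10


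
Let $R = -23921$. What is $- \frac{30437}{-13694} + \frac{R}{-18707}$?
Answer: $\frac{896959133}{256173658} \approx 3.5014$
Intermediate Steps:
$- \frac{30437}{-13694} + \frac{R}{-18707} = - \frac{30437}{-13694} - \frac{23921}{-18707} = \left(-30437\right) \left(- \frac{1}{13694}\right) - - \frac{23921}{18707} = \frac{30437}{13694} + \frac{23921}{18707} = \frac{896959133}{256173658}$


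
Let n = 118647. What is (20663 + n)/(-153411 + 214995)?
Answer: 69655/30792 ≈ 2.2621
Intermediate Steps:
(20663 + n)/(-153411 + 214995) = (20663 + 118647)/(-153411 + 214995) = 139310/61584 = 139310*(1/61584) = 69655/30792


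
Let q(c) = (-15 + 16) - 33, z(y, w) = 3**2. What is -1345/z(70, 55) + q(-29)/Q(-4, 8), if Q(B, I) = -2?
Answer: -1201/9 ≈ -133.44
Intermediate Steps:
z(y, w) = 9
q(c) = -32 (q(c) = 1 - 33 = -32)
-1345/z(70, 55) + q(-29)/Q(-4, 8) = -1345/9 - 32/(-2) = -1345*1/9 - 32*(-1/2) = -1345/9 + 16 = -1201/9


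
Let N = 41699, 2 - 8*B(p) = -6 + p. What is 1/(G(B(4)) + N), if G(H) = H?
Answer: 2/83399 ≈ 2.3981e-5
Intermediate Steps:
B(p) = 1 - p/8 (B(p) = ¼ - (-6 + p)/8 = ¼ + (¾ - p/8) = 1 - p/8)
1/(G(B(4)) + N) = 1/((1 - ⅛*4) + 41699) = 1/((1 - ½) + 41699) = 1/(½ + 41699) = 1/(83399/2) = 2/83399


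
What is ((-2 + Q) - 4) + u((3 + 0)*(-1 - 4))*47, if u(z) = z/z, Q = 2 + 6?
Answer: 49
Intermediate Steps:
Q = 8
u(z) = 1
((-2 + Q) - 4) + u((3 + 0)*(-1 - 4))*47 = ((-2 + 8) - 4) + 1*47 = (6 - 4) + 47 = 2 + 47 = 49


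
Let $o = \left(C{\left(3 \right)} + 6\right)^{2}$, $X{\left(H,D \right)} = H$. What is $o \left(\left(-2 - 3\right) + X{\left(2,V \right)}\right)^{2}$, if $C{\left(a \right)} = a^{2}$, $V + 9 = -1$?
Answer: $2025$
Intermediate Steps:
$V = -10$ ($V = -9 - 1 = -10$)
$o = 225$ ($o = \left(3^{2} + 6\right)^{2} = \left(9 + 6\right)^{2} = 15^{2} = 225$)
$o \left(\left(-2 - 3\right) + X{\left(2,V \right)}\right)^{2} = 225 \left(\left(-2 - 3\right) + 2\right)^{2} = 225 \left(-5 + 2\right)^{2} = 225 \left(-3\right)^{2} = 225 \cdot 9 = 2025$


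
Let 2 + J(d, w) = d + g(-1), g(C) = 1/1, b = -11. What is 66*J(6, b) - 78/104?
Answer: 1317/4 ≈ 329.25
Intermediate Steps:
g(C) = 1
J(d, w) = -1 + d (J(d, w) = -2 + (d + 1) = -2 + (1 + d) = -1 + d)
66*J(6, b) - 78/104 = 66*(-1 + 6) - 78/104 = 66*5 - 78*1/104 = 330 - ¾ = 1317/4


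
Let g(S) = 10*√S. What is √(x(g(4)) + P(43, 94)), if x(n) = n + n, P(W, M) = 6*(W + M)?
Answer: √862 ≈ 29.360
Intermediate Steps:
P(W, M) = 6*M + 6*W (P(W, M) = 6*(M + W) = 6*M + 6*W)
x(n) = 2*n
√(x(g(4)) + P(43, 94)) = √(2*(10*√4) + (6*94 + 6*43)) = √(2*(10*2) + (564 + 258)) = √(2*20 + 822) = √(40 + 822) = √862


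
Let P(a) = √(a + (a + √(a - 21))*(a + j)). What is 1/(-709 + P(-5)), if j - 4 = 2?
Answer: -1/(709 - √(-10 + I*√26)) ≈ -0.001412 - 6.4948e-6*I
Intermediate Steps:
j = 6 (j = 4 + 2 = 6)
P(a) = √(a + (6 + a)*(a + √(-21 + a))) (P(a) = √(a + (a + √(a - 21))*(a + 6)) = √(a + (a + √(-21 + a))*(6 + a)) = √(a + (6 + a)*(a + √(-21 + a))))
1/(-709 + P(-5)) = 1/(-709 + √((-5)² + 6*√(-21 - 5) + 7*(-5) - 5*√(-21 - 5))) = 1/(-709 + √(25 + 6*√(-26) - 35 - 5*I*√26)) = 1/(-709 + √(25 + 6*(I*√26) - 35 - 5*I*√26)) = 1/(-709 + √(25 + 6*I*√26 - 35 - 5*I*√26)) = 1/(-709 + √(-10 + I*√26))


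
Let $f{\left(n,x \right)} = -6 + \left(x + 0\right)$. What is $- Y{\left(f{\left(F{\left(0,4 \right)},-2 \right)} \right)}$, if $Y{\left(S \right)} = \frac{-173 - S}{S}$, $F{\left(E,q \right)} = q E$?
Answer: $- \frac{165}{8} \approx -20.625$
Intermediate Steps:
$F{\left(E,q \right)} = E q$
$f{\left(n,x \right)} = -6 + x$
$Y{\left(S \right)} = \frac{-173 - S}{S}$
$- Y{\left(f{\left(F{\left(0,4 \right)},-2 \right)} \right)} = - \frac{-173 - \left(-6 - 2\right)}{-6 - 2} = - \frac{-173 - -8}{-8} = - \frac{\left(-1\right) \left(-173 + 8\right)}{8} = - \frac{\left(-1\right) \left(-165\right)}{8} = \left(-1\right) \frac{165}{8} = - \frac{165}{8}$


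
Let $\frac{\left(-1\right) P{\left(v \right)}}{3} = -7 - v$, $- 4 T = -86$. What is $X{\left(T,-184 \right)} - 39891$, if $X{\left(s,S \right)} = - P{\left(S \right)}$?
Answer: $-39360$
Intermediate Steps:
$T = \frac{43}{2}$ ($T = \left(- \frac{1}{4}\right) \left(-86\right) = \frac{43}{2} \approx 21.5$)
$P{\left(v \right)} = 21 + 3 v$ ($P{\left(v \right)} = - 3 \left(-7 - v\right) = 21 + 3 v$)
$X{\left(s,S \right)} = -21 - 3 S$ ($X{\left(s,S \right)} = - (21 + 3 S) = -21 - 3 S$)
$X{\left(T,-184 \right)} - 39891 = \left(-21 - -552\right) - 39891 = \left(-21 + 552\right) - 39891 = 531 - 39891 = -39360$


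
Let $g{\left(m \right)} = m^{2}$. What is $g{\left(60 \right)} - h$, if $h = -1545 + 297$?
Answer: $4848$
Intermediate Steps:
$h = -1248$
$g{\left(60 \right)} - h = 60^{2} - -1248 = 3600 + 1248 = 4848$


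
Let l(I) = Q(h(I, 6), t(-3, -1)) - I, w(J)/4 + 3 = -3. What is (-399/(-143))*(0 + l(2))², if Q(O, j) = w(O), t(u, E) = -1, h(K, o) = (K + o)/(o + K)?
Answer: 20748/11 ≈ 1886.2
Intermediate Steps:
w(J) = -24 (w(J) = -12 + 4*(-3) = -12 - 12 = -24)
h(K, o) = 1 (h(K, o) = (K + o)/(K + o) = 1)
Q(O, j) = -24
l(I) = -24 - I
(-399/(-143))*(0 + l(2))² = (-399/(-143))*(0 + (-24 - 1*2))² = (-399*(-1/143))*(0 + (-24 - 2))² = 399*(0 - 26)²/143 = (399/143)*(-26)² = (399/143)*676 = 20748/11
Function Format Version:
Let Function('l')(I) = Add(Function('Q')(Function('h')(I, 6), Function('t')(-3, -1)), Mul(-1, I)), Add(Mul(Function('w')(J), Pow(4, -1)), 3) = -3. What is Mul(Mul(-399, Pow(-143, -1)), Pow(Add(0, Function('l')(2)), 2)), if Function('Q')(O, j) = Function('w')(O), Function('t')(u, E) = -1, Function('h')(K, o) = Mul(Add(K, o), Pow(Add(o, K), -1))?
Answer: Rational(20748, 11) ≈ 1886.2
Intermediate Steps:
Function('w')(J) = -24 (Function('w')(J) = Add(-12, Mul(4, -3)) = Add(-12, -12) = -24)
Function('h')(K, o) = 1 (Function('h')(K, o) = Mul(Add(K, o), Pow(Add(K, o), -1)) = 1)
Function('Q')(O, j) = -24
Function('l')(I) = Add(-24, Mul(-1, I))
Mul(Mul(-399, Pow(-143, -1)), Pow(Add(0, Function('l')(2)), 2)) = Mul(Mul(-399, Pow(-143, -1)), Pow(Add(0, Add(-24, Mul(-1, 2))), 2)) = Mul(Mul(-399, Rational(-1, 143)), Pow(Add(0, Add(-24, -2)), 2)) = Mul(Rational(399, 143), Pow(Add(0, -26), 2)) = Mul(Rational(399, 143), Pow(-26, 2)) = Mul(Rational(399, 143), 676) = Rational(20748, 11)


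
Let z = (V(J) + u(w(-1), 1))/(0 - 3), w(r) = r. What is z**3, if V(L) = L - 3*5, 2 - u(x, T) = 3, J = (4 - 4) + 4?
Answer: 64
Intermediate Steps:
J = 4 (J = 0 + 4 = 4)
u(x, T) = -1 (u(x, T) = 2 - 1*3 = 2 - 3 = -1)
V(L) = -15 + L (V(L) = L - 15 = -15 + L)
z = 4 (z = ((-15 + 4) - 1)/(0 - 3) = (-11 - 1)/(-3) = -12*(-1/3) = 4)
z**3 = 4**3 = 64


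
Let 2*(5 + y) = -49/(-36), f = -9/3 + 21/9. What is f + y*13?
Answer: -4091/72 ≈ -56.819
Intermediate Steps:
f = -2/3 (f = -9*1/3 + 21*(1/9) = -3 + 7/3 = -2/3 ≈ -0.66667)
y = -311/72 (y = -5 + (-49/(-36))/2 = -5 + (-49*(-1/36))/2 = -5 + (1/2)*(49/36) = -5 + 49/72 = -311/72 ≈ -4.3194)
f + y*13 = -2/3 - 311/72*13 = -2/3 - 4043/72 = -4091/72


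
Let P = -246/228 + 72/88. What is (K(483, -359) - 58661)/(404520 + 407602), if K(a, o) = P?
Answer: -24520407/339466996 ≈ -0.072232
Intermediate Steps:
P = -109/418 (P = -246*1/228 + 72*(1/88) = -41/38 + 9/11 = -109/418 ≈ -0.26077)
K(a, o) = -109/418
(K(483, -359) - 58661)/(404520 + 407602) = (-109/418 - 58661)/(404520 + 407602) = -24520407/418/812122 = -24520407/418*1/812122 = -24520407/339466996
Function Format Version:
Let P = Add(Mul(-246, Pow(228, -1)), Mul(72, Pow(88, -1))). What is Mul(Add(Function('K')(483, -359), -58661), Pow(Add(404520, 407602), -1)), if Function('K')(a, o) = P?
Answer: Rational(-24520407, 339466996) ≈ -0.072232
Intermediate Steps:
P = Rational(-109, 418) (P = Add(Mul(-246, Rational(1, 228)), Mul(72, Rational(1, 88))) = Add(Rational(-41, 38), Rational(9, 11)) = Rational(-109, 418) ≈ -0.26077)
Function('K')(a, o) = Rational(-109, 418)
Mul(Add(Function('K')(483, -359), -58661), Pow(Add(404520, 407602), -1)) = Mul(Add(Rational(-109, 418), -58661), Pow(Add(404520, 407602), -1)) = Mul(Rational(-24520407, 418), Pow(812122, -1)) = Mul(Rational(-24520407, 418), Rational(1, 812122)) = Rational(-24520407, 339466996)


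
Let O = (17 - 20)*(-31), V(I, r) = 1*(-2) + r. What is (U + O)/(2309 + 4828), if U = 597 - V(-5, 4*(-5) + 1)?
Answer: 79/793 ≈ 0.099622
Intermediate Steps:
V(I, r) = -2 + r
O = 93 (O = -3*(-31) = 93)
U = 618 (U = 597 - (-2 + (4*(-5) + 1)) = 597 - (-2 + (-20 + 1)) = 597 - (-2 - 19) = 597 - 1*(-21) = 597 + 21 = 618)
(U + O)/(2309 + 4828) = (618 + 93)/(2309 + 4828) = 711/7137 = 711*(1/7137) = 79/793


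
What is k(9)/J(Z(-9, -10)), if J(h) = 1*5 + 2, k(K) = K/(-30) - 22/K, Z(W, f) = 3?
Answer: -247/630 ≈ -0.39206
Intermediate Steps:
k(K) = -22/K - K/30 (k(K) = K*(-1/30) - 22/K = -K/30 - 22/K = -22/K - K/30)
J(h) = 7 (J(h) = 5 + 2 = 7)
k(9)/J(Z(-9, -10)) = (-22/9 - 1/30*9)/7 = (-22*⅑ - 3/10)*(⅐) = (-22/9 - 3/10)*(⅐) = -247/90*⅐ = -247/630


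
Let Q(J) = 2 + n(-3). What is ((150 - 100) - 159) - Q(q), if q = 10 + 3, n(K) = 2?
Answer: -113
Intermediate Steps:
q = 13
Q(J) = 4 (Q(J) = 2 + 2 = 4)
((150 - 100) - 159) - Q(q) = ((150 - 100) - 159) - 1*4 = (50 - 159) - 4 = -109 - 4 = -113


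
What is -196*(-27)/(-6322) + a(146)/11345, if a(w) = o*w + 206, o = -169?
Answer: -107362218/35861545 ≈ -2.9938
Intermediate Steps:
a(w) = 206 - 169*w (a(w) = -169*w + 206 = 206 - 169*w)
-196*(-27)/(-6322) + a(146)/11345 = -196*(-27)/(-6322) + (206 - 169*146)/11345 = 5292*(-1/6322) + (206 - 24674)*(1/11345) = -2646/3161 - 24468*1/11345 = -2646/3161 - 24468/11345 = -107362218/35861545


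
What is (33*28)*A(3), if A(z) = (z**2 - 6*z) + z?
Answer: -5544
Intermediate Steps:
A(z) = z**2 - 5*z
(33*28)*A(3) = (33*28)*(3*(-5 + 3)) = 924*(3*(-2)) = 924*(-6) = -5544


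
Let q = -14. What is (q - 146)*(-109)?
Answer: 17440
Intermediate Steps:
(q - 146)*(-109) = (-14 - 146)*(-109) = -160*(-109) = 17440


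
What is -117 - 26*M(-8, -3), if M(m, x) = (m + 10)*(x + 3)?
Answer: -117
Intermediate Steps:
M(m, x) = (3 + x)*(10 + m) (M(m, x) = (10 + m)*(3 + x) = (3 + x)*(10 + m))
-117 - 26*M(-8, -3) = -117 - 26*(30 + 3*(-8) + 10*(-3) - 8*(-3)) = -117 - 26*(30 - 24 - 30 + 24) = -117 - 26*0 = -117 + 0 = -117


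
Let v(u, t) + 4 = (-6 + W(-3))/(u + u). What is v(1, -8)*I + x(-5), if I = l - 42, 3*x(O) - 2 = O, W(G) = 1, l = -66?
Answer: 701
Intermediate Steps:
x(O) = 2/3 + O/3
v(u, t) = -4 - 5/(2*u) (v(u, t) = -4 + (-6 + 1)/(u + u) = -4 - 5*1/(2*u) = -4 - 5/(2*u))
I = -108 (I = -66 - 42 = -108)
v(1, -8)*I + x(-5) = (-4 - 5/2/1)*(-108) + (2/3 + (1/3)*(-5)) = (-4 - 5/2*1)*(-108) + (2/3 - 5/3) = (-4 - 5/2)*(-108) - 1 = -13/2*(-108) - 1 = 702 - 1 = 701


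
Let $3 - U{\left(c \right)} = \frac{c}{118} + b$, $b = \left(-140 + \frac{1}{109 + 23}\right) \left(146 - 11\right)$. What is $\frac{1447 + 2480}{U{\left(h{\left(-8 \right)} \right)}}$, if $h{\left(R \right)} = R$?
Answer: $\frac{10194492}{49069709} \approx 0.20776$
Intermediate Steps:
$b = - \frac{831555}{44}$ ($b = \left(-140 + \frac{1}{132}\right) 135 = \left(- \frac{18479}{132}\right) 135 = - \frac{831555}{44} \approx -18899.0$)
$U{\left(c \right)} = \frac{831687}{44} - \frac{c}{118}$ ($U{\left(c \right)} = 3 - \left(\frac{c}{118} - \frac{831555}{44}\right) = 3 - \left(- \frac{831555}{44} + \frac{c}{118}\right) = \frac{831687}{44} - \frac{c}{118}$)
$\frac{1447 + 2480}{U{\left(h{\left(-8 \right)} \right)}} = \frac{1447 + 2480}{\frac{831687}{44} - - \frac{4}{59}} = \frac{3927}{\frac{831687}{44} + \frac{4}{59}} = \frac{3927}{\frac{49069709}{2596}} = 3927 \cdot \frac{2596}{49069709} = \frac{10194492}{49069709}$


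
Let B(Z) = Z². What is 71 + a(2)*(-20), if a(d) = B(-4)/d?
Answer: -89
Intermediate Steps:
a(d) = 16/d (a(d) = (-4)²/d = 16/d)
71 + a(2)*(-20) = 71 + (16/2)*(-20) = 71 + (16*(½))*(-20) = 71 + 8*(-20) = 71 - 160 = -89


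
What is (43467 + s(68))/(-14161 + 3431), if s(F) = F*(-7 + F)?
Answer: -9523/2146 ≈ -4.4376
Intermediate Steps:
(43467 + s(68))/(-14161 + 3431) = (43467 + 68*(-7 + 68))/(-14161 + 3431) = (43467 + 68*61)/(-10730) = (43467 + 4148)*(-1/10730) = 47615*(-1/10730) = -9523/2146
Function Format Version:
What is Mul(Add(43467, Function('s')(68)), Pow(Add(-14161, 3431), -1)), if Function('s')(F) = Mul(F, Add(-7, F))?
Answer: Rational(-9523, 2146) ≈ -4.4376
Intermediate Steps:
Mul(Add(43467, Function('s')(68)), Pow(Add(-14161, 3431), -1)) = Mul(Add(43467, Mul(68, Add(-7, 68))), Pow(Add(-14161, 3431), -1)) = Mul(Add(43467, Mul(68, 61)), Pow(-10730, -1)) = Mul(Add(43467, 4148), Rational(-1, 10730)) = Mul(47615, Rational(-1, 10730)) = Rational(-9523, 2146)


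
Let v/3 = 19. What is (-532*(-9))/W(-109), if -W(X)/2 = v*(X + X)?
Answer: 21/109 ≈ 0.19266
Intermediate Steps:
v = 57 (v = 3*19 = 57)
W(X) = -228*X (W(X) = -114*(X + X) = -114*2*X = -228*X)
(-532*(-9))/W(-109) = (-532*(-9))/((-228*(-109))) = 4788/24852 = 4788*(1/24852) = 21/109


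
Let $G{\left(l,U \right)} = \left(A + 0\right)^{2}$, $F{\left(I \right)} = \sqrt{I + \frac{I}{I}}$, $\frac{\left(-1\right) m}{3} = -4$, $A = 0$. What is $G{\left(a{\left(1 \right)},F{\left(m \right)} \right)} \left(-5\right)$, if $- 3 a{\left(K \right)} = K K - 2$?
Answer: $0$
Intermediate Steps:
$a{\left(K \right)} = \frac{2}{3} - \frac{K^{2}}{3}$ ($a{\left(K \right)} = - \frac{K K - 2}{3} = - \frac{K^{2} - 2}{3} = - \frac{-2 + K^{2}}{3} = \frac{2}{3} - \frac{K^{2}}{3}$)
$m = 12$ ($m = \left(-3\right) \left(-4\right) = 12$)
$F{\left(I \right)} = \sqrt{1 + I}$ ($F{\left(I \right)} = \sqrt{I + 1} = \sqrt{1 + I}$)
$G{\left(l,U \right)} = 0$ ($G{\left(l,U \right)} = \left(0 + 0\right)^{2} = 0^{2} = 0$)
$G{\left(a{\left(1 \right)},F{\left(m \right)} \right)} \left(-5\right) = 0 \left(-5\right) = 0$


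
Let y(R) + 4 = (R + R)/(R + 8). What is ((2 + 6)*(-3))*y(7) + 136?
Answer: 1048/5 ≈ 209.60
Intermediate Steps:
y(R) = -4 + 2*R/(8 + R) (y(R) = -4 + (R + R)/(R + 8) = -4 + (2*R)/(8 + R) = -4 + 2*R/(8 + R))
((2 + 6)*(-3))*y(7) + 136 = ((2 + 6)*(-3))*(2*(-16 - 1*7)/(8 + 7)) + 136 = (8*(-3))*(2*(-16 - 7)/15) + 136 = -48*(-23)/15 + 136 = -24*(-46/15) + 136 = 368/5 + 136 = 1048/5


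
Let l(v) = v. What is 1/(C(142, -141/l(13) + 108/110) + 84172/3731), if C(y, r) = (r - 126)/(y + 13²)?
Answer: 63818755/1411882019 ≈ 0.045201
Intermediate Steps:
C(y, r) = (-126 + r)/(169 + y) (C(y, r) = (-126 + r)/(y + 169) = (-126 + r)/(169 + y))
1/(C(142, -141/l(13) + 108/110) + 84172/3731) = 1/((-126 + (-141/13 + 108/110))/(169 + 142) + 84172/3731) = 1/((-126 + (-141*1/13 + 108*(1/110)))/311 + 84172*(1/3731)) = 1/((-126 + (-141/13 + 54/55))/311 + 84172/3731) = 1/((-126 - 7053/715)/311 + 84172/3731) = 1/((1/311)*(-97143/715) + 84172/3731) = 1/(-97143/222365 + 84172/3731) = 1/(1411882019/63818755) = 63818755/1411882019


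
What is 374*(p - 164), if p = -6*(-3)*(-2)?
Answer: -74800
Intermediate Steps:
p = -36 (p = 18*(-2) = -36)
374*(p - 164) = 374*(-36 - 164) = 374*(-200) = -74800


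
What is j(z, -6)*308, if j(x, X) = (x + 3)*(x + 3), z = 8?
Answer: 37268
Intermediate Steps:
j(x, X) = (3 + x)**2 (j(x, X) = (3 + x)*(3 + x) = (3 + x)**2)
j(z, -6)*308 = (3 + 8)**2*308 = 11**2*308 = 121*308 = 37268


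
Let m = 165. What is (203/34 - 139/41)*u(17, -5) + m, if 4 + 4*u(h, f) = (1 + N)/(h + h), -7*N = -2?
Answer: 5257989/32368 ≈ 162.44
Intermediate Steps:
N = 2/7 (N = -1/7*(-2) = 2/7 ≈ 0.28571)
u(h, f) = -1 + 9/(56*h) (u(h, f) = -1 + ((1 + 2/7)/(h + h))/4 = -1 + (9/(7*((2*h))))/4 = -1 + (9*(1/(2*h))/7)/4 = -1 + (9/(14*h))/4 = -1 + 9/(56*h))
(203/34 - 139/41)*u(17, -5) + m = (203/34 - 139/41)*((9/56 - 1*17)/17) + 165 = (203*(1/34) - 139*1/41)*((9/56 - 17)/17) + 165 = (203/34 - 139/41)*((1/17)*(-943/56)) + 165 = (3597/1394)*(-943/952) + 165 = -82731/32368 + 165 = 5257989/32368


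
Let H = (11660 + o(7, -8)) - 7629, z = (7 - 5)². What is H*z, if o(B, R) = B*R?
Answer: 15900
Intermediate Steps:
z = 4 (z = 2² = 4)
H = 3975 (H = (11660 + 7*(-8)) - 7629 = (11660 - 56) - 7629 = 11604 - 7629 = 3975)
H*z = 3975*4 = 15900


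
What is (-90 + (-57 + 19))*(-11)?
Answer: 1408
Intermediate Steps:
(-90 + (-57 + 19))*(-11) = (-90 - 38)*(-11) = -128*(-11) = 1408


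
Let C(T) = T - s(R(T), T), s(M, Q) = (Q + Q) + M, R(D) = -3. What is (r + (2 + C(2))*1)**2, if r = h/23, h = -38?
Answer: 961/529 ≈ 1.8166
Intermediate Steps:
s(M, Q) = M + 2*Q (s(M, Q) = 2*Q + M = M + 2*Q)
C(T) = 3 - T (C(T) = T - (-3 + 2*T) = T + (3 - 2*T) = 3 - T)
r = -38/23 ≈ -1.6522
(r + (2 + C(2))*1)**2 = (-38/23 + (2 + (3 - 1*2))*1)**2 = (-38/23 + (2 + (3 - 2))*1)**2 = (-38/23 + (2 + 1)*1)**2 = (-38/23 + 3*1)**2 = (-38/23 + 3)**2 = (31/23)**2 = 961/529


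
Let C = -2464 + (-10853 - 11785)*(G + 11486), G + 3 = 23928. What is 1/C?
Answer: -1/801636682 ≈ -1.2474e-9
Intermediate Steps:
G = 23925 (G = -3 + 23928 = 23925)
C = -801636682 (C = -2464 + (-10853 - 11785)*(23925 + 11486) = -2464 - 22638*35411 = -2464 - 801634218 = -801636682)
1/C = 1/(-801636682) = -1/801636682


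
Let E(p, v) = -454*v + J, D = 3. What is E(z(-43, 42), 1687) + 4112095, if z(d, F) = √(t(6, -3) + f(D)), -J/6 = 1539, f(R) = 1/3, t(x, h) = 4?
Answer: 3336963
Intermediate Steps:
f(R) = ⅓ (f(R) = 1*(⅓) = ⅓)
J = -9234 (J = -6*1539 = -9234)
z(d, F) = √39/3 (z(d, F) = √(4 + ⅓) = √(13/3) = √39/3)
E(p, v) = -9234 - 454*v (E(p, v) = -454*v - 9234 = -9234 - 454*v)
E(z(-43, 42), 1687) + 4112095 = (-9234 - 454*1687) + 4112095 = (-9234 - 765898) + 4112095 = -775132 + 4112095 = 3336963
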